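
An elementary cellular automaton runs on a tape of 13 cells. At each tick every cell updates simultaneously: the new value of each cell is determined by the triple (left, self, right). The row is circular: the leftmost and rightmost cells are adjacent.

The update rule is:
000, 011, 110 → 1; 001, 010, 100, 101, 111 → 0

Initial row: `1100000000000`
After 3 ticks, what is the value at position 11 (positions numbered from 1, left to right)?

1101111111110
1101000000010
1100011111000
position 11 holds 0

0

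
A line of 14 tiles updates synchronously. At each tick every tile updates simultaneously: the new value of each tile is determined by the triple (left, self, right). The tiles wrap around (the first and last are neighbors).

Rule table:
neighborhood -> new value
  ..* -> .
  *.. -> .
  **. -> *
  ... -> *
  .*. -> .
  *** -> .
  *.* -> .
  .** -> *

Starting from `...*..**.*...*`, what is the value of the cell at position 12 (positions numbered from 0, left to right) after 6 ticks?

.*....**...*..
...**.**.*...*
.*.**.**...*..
...**.**.*...*  (repeats tick 2; period 2)
tick 6: ...**.**.*...*
position 12 holds .

.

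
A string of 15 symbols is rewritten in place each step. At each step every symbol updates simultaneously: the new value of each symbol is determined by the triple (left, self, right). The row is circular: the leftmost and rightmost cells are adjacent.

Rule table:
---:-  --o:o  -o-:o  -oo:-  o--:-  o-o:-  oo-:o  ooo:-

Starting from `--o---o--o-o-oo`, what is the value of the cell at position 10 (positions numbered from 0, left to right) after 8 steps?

-

-oo--oo-oo-o--o
--o-o-o--o-o-oo
-oo-o-o-oo-o--o
--o-o-o--o-o-oo  (repeats step 2; period 2)
step 8: --o-o-o--o-o-oo
position 10 holds -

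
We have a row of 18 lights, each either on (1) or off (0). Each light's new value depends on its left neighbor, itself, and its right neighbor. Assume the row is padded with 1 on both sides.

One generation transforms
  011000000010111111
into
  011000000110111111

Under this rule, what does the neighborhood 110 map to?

At position 2 the neighborhood is 110; the next row has 1 there.

1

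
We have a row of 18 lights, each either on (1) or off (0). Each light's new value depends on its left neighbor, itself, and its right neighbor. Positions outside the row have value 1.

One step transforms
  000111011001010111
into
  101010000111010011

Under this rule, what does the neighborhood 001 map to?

At position 2 the neighborhood is 001; the next row has 1 there.

1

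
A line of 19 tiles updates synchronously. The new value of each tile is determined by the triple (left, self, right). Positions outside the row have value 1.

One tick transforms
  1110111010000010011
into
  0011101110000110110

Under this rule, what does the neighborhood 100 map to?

At position 9 the neighborhood is 100; the next row has 0 there.

0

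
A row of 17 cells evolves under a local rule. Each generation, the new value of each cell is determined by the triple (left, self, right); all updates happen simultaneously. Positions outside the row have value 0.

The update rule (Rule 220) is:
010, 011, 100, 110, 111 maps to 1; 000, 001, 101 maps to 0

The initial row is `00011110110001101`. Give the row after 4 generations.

generation 1: 00011110111001101
generation 2: 00011110111101101
generation 3: 00011110111101101  (fixed point — unchanged through generation 4)

00011110111101101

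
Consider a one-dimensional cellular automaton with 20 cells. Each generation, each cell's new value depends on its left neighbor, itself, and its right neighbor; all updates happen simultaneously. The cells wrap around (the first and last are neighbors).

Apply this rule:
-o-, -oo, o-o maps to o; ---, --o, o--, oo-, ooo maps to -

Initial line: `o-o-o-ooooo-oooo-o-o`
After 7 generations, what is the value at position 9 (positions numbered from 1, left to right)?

-oooooo----oo---oooo
oo---------o----o---
o----------o----o---
o----------o----o---  (fixed point — unchanged through generation 7)
position 9 holds -

-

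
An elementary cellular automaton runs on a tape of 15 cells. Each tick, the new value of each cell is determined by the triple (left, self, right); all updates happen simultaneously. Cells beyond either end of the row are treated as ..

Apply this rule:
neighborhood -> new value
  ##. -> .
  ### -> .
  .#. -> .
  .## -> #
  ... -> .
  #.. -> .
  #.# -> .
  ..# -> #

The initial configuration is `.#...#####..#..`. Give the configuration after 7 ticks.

#...##.....#...
...##.....#....
..##.....#.....
.##.....#......
##.....#.......
#.....#........
.....#.........

.....#.........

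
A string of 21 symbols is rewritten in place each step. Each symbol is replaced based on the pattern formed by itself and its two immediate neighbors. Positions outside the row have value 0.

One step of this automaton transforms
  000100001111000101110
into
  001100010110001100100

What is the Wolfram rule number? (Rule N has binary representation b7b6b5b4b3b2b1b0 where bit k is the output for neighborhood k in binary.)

134

position 9: 111 → 1  (bit 7 = 1)
position 11: 110 → 0  (bit 6 = 0)
position 16: 101 → 0  (bit 5 = 0)
position 4: 100 → 0  (bit 4 = 0)
position 8: 011 → 0  (bit 3 = 0)
position 3: 010 → 1  (bit 2 = 1)
position 2: 001 → 1  (bit 1 = 1)
position 0: 000 → 0  (bit 0 = 0)
bits b7..b0 = 10000110 = 134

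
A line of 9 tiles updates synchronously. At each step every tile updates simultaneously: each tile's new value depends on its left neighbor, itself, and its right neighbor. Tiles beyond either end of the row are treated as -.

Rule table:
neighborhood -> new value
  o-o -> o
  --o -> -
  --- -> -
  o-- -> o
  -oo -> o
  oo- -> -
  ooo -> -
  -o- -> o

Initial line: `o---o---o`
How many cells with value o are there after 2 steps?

5

oo--oo--o
o-o-o-o-o
count of o: 5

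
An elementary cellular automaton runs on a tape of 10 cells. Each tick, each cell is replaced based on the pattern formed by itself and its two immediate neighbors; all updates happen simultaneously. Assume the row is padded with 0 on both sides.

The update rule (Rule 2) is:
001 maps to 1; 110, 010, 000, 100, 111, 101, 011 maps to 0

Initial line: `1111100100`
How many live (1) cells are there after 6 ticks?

0000001000
0000010000
0000100000
0001000000
0010000000
0100000000
count of 1: 1

1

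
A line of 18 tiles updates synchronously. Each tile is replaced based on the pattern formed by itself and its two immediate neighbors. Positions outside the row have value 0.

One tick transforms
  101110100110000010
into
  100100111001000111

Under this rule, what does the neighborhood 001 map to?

1

At position 8 the neighborhood is 001; the next row has 1 there.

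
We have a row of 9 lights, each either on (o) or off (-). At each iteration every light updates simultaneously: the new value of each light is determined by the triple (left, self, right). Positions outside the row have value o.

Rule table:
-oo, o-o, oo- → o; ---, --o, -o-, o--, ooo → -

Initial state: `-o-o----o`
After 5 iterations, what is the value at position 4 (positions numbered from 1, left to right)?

o-o-----o
oo------o
-o------o
o-------o
o-------o
position 4 holds -

-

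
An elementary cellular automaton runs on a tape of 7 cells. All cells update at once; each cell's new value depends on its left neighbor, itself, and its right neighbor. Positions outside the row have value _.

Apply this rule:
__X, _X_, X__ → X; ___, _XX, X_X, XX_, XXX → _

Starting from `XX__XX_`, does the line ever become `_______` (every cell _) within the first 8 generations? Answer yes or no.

__XX__X
_X__XXX
XXXX___
____X__
___XXX_
__X___X
_XXX_XX
X______
generation 8 is X______, still not uniform _

no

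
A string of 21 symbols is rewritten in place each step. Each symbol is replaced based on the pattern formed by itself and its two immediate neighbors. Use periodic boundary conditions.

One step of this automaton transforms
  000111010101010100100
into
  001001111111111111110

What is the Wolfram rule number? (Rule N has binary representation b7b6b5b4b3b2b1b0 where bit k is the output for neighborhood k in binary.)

position 4: 111 → 0  (bit 7 = 0)
position 5: 110 → 1  (bit 6 = 1)
position 6: 101 → 1  (bit 5 = 1)
position 16: 100 → 1  (bit 4 = 1)
position 3: 011 → 0  (bit 3 = 0)
position 7: 010 → 1  (bit 2 = 1)
position 2: 001 → 1  (bit 1 = 1)
position 0: 000 → 0  (bit 0 = 0)
bits b7..b0 = 01110110 = 118

118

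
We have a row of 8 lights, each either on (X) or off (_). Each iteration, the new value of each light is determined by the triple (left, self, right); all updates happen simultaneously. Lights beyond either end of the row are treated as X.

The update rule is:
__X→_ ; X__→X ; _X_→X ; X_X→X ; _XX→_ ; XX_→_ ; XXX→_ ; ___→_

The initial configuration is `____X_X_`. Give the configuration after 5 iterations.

X__XX___

X___XXXX
_X______
XXX_____
___X____
X__XX___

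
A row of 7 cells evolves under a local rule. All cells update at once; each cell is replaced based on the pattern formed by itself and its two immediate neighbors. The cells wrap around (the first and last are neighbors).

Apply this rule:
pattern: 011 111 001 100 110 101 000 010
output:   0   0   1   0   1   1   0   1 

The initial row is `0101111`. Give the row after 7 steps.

1010000

1110001
0010010
0110110
1011010
1101111
0110000
1010000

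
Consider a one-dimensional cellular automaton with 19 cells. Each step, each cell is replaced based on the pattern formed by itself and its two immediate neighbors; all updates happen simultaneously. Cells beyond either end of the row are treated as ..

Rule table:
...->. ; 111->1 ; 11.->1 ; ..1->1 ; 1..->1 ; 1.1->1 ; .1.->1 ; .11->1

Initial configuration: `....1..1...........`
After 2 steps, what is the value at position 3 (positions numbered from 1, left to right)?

1

step 1: ...111111..........
step 2: ..11111111.........
position 3 holds 1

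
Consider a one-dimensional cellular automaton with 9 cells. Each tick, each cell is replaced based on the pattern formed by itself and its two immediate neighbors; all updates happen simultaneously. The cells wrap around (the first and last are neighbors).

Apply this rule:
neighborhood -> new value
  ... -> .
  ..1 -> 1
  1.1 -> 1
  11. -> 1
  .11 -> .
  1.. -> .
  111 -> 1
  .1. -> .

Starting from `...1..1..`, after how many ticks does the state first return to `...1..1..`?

9

tick 1: ..1..1...
tick 2: .1..1....
tick 3: 1..1.....
tick 4: ..1.....1
tick 5: .1.....1.
tick 6: 1.....1..
tick 7: .....1..1
tick 8: ....1..1.
tick 9: ...1..1..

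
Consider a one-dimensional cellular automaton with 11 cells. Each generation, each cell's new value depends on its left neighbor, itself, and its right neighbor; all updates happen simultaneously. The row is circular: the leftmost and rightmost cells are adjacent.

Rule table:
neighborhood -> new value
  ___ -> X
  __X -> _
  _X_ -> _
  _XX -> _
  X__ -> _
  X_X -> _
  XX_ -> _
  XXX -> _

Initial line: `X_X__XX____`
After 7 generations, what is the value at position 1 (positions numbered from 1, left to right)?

________XX_
XXXXXXX____
________XX_  (repeats generation 1; period 2)
generation 7: ________XX_
position 1 holds _

_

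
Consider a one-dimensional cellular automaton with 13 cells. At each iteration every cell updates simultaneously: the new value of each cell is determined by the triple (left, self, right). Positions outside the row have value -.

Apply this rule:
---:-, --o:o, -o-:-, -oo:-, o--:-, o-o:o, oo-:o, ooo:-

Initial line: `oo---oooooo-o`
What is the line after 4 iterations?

iteration 1: -o--o-----oo-
iteration 2: o--o-----o-o-
iteration 3: --o-----o-o--
iteration 4: -o-----o-o---

-o-----o-o---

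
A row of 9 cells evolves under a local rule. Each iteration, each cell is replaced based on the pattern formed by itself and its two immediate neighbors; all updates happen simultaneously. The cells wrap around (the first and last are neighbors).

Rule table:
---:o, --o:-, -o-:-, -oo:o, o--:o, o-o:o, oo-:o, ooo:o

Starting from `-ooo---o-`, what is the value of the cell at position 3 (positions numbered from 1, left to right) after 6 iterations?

-ooooo--o
ooooooo--
oooooooo-
ooooooooo
ooooooooo  (fixed point — unchanged through iteration 6)
position 3 holds o

o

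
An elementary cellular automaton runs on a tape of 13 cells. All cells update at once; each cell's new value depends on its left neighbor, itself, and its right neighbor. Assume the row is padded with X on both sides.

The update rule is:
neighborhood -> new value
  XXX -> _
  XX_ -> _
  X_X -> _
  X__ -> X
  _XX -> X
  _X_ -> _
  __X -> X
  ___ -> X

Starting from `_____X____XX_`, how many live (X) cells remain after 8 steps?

1

XXXXX_XXXXX__
______X____XX
XXXXXX_XXXXX_
_______X_____
XXXXXXX_XXXXX
________X____
XXXXXXXX_XXXX
_________X___
count of X: 1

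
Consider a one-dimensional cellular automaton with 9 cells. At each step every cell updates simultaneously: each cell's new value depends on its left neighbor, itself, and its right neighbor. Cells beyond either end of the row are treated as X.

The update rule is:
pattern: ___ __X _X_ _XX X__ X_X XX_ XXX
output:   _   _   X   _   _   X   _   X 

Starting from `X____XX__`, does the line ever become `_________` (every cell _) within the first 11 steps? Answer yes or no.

yes

_________
all cells are _ at step 1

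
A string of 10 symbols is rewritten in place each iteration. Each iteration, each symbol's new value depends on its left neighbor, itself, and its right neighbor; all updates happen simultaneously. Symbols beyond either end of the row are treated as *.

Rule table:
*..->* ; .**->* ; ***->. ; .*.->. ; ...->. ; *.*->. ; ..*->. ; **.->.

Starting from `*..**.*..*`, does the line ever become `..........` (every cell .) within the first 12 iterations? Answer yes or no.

no

iteration 1: .*.*...*.*
iteration 2: ....*....*
iteration 3: *....*...*
iteration 4: .*....*..*
iteration 5: ..*....*.*
iteration 6: *..*.....*
iteration 7: .*..*....*
iteration 8: ..*..*...*
iteration 9: *..*..*..*
iteration 10: .*..*..*.*
iteration 11: ..*..*...*  (repeats iteration 8; period 3)
iteration 12: *..*..*..*
iteration 12 is *..*..*..*, still not uniform .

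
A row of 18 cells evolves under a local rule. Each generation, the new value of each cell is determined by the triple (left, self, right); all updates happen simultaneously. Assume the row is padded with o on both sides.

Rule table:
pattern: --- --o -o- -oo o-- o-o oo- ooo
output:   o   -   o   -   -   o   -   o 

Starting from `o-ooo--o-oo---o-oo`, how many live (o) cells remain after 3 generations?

-o-o---oo---o-oo-o
oooo-o----o-oo--o-
ooo-oo-oo-oo----oo
count of o: 11

11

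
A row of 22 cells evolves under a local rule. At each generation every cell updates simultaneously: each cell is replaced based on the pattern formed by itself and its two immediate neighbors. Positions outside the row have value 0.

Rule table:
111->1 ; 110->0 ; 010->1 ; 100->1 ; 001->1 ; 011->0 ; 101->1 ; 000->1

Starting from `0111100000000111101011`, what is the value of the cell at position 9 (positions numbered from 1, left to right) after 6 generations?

1011011111111011011100
1100101111110100101011
0011110111101111111100
1101101011010111111011
0010011100111011110100
1111101011010101101111
position 9 holds 1

1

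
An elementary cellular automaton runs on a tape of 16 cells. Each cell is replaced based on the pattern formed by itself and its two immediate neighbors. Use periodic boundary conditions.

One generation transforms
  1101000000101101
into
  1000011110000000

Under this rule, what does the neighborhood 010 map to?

At position 3 the neighborhood is 010; the next row has 0 there.

0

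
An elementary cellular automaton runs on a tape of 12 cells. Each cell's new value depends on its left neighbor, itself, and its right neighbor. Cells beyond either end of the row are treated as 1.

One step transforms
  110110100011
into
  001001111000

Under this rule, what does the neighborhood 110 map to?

0

At position 1 the neighborhood is 110; the next row has 0 there.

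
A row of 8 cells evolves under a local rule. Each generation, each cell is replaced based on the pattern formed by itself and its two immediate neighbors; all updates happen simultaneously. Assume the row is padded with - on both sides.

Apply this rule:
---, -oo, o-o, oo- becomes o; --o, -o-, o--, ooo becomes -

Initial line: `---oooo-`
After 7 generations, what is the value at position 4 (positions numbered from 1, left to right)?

oo-o--o-
ooo-----
o-o-oooo
-o-oo--o
--ooo---
o-o-o-oo
-o-o-ooo
position 4 holds o

o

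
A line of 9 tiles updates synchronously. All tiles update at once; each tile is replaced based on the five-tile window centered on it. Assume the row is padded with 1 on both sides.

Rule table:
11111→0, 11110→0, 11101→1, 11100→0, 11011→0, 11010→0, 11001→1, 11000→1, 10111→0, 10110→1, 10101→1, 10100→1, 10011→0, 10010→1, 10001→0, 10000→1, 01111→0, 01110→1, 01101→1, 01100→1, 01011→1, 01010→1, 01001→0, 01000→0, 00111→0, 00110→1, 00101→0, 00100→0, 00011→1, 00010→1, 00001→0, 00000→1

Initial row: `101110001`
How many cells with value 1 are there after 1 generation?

100101010
count of 1: 4

4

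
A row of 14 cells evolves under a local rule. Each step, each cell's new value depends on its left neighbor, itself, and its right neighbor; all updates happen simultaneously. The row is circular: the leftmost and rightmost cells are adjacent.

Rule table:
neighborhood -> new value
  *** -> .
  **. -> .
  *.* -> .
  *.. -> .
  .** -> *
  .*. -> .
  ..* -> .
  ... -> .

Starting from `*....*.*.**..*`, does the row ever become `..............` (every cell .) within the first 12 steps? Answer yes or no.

step 1: .........*...*
step 2: ..............
all cells are . at step 2

yes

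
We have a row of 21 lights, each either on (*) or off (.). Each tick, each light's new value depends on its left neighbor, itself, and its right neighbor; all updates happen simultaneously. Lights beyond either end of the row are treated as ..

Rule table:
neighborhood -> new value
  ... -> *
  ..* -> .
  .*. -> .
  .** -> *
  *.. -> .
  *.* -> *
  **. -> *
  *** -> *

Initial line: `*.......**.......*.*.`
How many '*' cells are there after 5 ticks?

..*****.**.*****..*..
*.**************....*
.***************.**..
.******************.*
.*******************.
count of *: 19

19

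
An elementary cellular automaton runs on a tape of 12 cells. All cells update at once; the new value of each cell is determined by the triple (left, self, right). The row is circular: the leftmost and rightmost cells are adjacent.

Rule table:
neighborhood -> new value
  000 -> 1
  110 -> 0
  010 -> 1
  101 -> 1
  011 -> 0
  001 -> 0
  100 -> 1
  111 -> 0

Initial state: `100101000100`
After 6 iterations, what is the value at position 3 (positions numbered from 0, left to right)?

0

iteration 1: 110111110110
iteration 2: 001000001001
iteration 3: 101111101101
iteration 4: 010000010010
iteration 5: 011111011011
iteration 6: 100000100100
position 3 holds 0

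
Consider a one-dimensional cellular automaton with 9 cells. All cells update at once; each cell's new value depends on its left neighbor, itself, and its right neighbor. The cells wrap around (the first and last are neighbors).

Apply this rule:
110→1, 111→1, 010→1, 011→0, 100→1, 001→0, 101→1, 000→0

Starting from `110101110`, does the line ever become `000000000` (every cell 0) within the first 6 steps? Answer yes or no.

no

011110111
101111011
110111101
111011110
011101111
101110111
step 6 is 101110111, still not uniform 0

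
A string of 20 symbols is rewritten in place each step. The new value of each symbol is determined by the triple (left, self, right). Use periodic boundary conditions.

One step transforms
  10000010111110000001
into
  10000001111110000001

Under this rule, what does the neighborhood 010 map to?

0

At position 6 the neighborhood is 010; the next row has 0 there.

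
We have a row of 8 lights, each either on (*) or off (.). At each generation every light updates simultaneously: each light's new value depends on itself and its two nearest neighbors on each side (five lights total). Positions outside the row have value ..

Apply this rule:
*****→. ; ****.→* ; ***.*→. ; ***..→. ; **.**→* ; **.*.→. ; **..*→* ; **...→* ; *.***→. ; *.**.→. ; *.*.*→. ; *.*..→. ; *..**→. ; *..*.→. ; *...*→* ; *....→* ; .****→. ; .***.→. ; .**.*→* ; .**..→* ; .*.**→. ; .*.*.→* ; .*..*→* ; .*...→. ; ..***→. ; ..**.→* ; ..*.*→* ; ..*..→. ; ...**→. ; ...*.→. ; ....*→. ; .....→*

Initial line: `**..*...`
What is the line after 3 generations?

***...**
...**.**
*..***.*

*..***.*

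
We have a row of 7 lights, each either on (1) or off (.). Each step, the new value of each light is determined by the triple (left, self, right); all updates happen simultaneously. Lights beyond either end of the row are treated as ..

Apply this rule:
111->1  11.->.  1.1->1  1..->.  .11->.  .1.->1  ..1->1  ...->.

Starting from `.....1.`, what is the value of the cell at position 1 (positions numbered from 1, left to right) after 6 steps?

.

....11.
...1...
..11...
.1.....
11.....
.......
position 1 holds .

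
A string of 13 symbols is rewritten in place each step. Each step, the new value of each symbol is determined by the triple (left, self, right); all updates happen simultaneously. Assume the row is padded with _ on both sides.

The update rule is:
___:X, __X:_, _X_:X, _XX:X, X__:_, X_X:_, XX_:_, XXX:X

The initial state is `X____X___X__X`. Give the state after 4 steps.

X_X__X_X_X__X

X_XX_X_X_X__X
X_X__X_X_X__X
X_X__X_X_X__X  (fixed point — unchanged through step 4)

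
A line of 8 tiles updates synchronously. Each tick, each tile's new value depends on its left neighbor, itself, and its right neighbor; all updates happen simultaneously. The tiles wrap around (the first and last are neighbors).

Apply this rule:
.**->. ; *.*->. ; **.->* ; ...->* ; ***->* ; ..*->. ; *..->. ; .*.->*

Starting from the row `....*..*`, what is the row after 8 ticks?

.**.*..*
..*.*..*
..*.*..*  (fixed point — unchanged through tick 8)

..*.*..*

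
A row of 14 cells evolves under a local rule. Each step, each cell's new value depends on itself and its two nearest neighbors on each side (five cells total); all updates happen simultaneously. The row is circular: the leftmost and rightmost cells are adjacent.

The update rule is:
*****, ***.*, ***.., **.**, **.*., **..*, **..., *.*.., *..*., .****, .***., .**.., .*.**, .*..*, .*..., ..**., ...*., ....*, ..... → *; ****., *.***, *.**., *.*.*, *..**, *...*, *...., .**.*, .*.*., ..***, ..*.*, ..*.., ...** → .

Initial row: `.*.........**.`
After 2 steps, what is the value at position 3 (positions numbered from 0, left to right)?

*

*.*.******.***
**.*.***.**.*.
position 3 holds *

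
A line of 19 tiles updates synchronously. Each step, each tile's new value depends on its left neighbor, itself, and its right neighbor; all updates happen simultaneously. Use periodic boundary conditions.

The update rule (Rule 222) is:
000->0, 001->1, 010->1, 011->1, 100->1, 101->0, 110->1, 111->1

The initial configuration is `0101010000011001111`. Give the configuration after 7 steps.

0101011101111111111

0101011000111111111
0101011101111111111
0101011101111111111  (fixed point — unchanged through step 7)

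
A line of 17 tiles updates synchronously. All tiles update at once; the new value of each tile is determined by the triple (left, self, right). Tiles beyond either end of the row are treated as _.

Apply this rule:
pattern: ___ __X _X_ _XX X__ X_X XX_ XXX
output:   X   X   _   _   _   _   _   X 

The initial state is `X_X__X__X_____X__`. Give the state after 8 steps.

____X__X__XXXX__X
XXXX__X__X_XX__X_
_XX__X__X_____X__
X___X__X__XXXX__X
__XX__X__X_XX__X_
XX___X__X_____X__
___XX__X__XXXX__X
XXX___X__X_XX__X_

XXX___X__X_XX__X_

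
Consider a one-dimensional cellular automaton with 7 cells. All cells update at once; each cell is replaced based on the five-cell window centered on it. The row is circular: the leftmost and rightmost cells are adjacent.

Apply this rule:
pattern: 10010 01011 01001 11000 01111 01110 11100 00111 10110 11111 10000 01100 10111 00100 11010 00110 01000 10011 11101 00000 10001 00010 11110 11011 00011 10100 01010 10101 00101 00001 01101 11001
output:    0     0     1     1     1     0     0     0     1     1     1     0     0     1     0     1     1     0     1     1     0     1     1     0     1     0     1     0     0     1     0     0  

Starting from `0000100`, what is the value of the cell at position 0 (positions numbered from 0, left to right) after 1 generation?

1

1111111
position 0 holds 1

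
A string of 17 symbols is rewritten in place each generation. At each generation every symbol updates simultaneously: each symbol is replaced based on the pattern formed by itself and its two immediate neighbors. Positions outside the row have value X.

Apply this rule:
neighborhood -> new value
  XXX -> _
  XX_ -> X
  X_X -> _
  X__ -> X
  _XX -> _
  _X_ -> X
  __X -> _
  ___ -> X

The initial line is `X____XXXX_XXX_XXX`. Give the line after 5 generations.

XXXX____X___X____
___XXXX_XXX_XXXX_
XX____X___X____X_
_XXXX_XXX_XXXX_X_
____X___X____X_X_

____X___X____X_X_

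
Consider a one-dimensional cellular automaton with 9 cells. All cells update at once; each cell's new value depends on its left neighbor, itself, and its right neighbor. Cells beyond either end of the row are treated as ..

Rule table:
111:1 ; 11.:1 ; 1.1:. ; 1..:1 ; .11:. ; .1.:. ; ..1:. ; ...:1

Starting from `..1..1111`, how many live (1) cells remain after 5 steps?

1..1..111
.1..1..11
..1..1..1
1..1..1..
.1..1..11
count of 1: 4

4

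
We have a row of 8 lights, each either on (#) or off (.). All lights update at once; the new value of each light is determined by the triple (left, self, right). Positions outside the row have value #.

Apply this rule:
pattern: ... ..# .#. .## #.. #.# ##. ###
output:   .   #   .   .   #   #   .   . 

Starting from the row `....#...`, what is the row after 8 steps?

.##.#.#.

#..#.#.#
.##.#.#.
#..#.#.#  (repeats step 1; period 2)
step 8: .##.#.#.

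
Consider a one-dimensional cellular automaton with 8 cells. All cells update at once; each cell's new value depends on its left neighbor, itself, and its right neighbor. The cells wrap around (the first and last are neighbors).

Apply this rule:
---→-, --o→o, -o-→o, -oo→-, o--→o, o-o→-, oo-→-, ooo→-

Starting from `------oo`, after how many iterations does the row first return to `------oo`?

iteration 1: o----o--
iteration 2: oo--oooo
iteration 3: --oo----
iteration 4: -o--o---
iteration 5: oooooo--
iteration 6: ------oo

6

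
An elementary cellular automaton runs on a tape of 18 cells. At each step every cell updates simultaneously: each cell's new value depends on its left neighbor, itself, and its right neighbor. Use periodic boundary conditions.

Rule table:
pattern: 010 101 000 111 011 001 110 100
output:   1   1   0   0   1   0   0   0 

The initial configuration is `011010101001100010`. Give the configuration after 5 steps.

010000000001000010

010111111001000010
011100000001000010
010000000001000010
010000000001000010  (fixed point — unchanged through step 5)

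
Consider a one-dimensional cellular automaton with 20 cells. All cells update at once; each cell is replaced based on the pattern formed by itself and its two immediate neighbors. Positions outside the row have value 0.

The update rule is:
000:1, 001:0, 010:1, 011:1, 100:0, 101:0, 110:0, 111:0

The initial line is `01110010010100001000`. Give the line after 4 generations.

01000010010101101011
01011010010101001010
01010010010101001010
01010010010101001010

01010010010101001010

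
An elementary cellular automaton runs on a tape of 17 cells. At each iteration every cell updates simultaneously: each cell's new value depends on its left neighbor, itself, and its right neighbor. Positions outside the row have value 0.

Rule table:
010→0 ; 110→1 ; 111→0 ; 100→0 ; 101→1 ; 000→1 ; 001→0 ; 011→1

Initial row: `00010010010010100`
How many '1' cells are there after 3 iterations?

11000000000001001
11011111111100000
11110000000101111
count of 1: 9

9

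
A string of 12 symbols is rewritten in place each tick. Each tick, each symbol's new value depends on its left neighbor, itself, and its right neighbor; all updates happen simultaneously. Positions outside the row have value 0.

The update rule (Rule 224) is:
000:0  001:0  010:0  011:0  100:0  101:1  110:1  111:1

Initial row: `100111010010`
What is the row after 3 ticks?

000000100000

000011100000
000001100000
000000100000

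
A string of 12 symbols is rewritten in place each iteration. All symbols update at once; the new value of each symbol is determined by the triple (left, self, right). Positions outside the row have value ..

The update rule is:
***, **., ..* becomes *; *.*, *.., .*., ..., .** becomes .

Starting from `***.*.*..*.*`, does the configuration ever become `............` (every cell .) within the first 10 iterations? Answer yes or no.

iteration 1: .**.....*...
iteration 2: *.*....*....
iteration 3: ......*.....
iteration 4: .....*......
iteration 5: ....*.......
iteration 6: ...*........
iteration 7: ..*.........
iteration 8: .*..........
iteration 9: *...........
iteration 10: ............
all cells are . at iteration 10

yes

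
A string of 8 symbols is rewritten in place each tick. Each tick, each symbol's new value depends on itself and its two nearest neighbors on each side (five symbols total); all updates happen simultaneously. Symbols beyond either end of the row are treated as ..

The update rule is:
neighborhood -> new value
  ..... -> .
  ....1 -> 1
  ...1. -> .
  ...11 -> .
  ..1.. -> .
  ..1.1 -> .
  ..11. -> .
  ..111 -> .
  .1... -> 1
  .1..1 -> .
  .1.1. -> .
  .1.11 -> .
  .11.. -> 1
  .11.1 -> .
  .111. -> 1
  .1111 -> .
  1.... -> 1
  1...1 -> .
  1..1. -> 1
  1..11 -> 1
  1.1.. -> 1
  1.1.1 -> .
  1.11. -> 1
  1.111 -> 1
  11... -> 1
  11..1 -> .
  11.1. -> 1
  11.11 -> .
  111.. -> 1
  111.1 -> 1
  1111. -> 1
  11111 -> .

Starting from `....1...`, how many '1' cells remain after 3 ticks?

3

..1..11.
1...1.11
.1....11
count of 1: 3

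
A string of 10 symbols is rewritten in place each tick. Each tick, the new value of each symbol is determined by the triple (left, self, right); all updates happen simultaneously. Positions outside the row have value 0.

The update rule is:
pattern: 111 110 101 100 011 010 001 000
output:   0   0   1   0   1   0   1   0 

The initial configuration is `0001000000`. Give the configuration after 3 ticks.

0010000000
0100000000
1000000000

1000000000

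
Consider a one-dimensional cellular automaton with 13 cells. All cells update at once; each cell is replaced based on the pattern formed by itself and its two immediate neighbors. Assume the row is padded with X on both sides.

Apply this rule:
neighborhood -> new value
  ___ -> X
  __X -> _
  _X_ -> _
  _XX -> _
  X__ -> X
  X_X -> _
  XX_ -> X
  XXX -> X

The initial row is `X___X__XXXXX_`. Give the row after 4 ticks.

XXX__X__XXXX_
XXXX__X__XXX_
XXXXX__X__XX_
XXXXXX__X__X_

XXXXXX__X__X_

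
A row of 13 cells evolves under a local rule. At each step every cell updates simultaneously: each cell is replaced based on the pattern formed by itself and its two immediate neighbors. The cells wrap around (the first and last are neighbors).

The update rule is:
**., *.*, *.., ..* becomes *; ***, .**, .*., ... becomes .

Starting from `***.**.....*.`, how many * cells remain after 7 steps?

8

..**.**...*.*
**.**.**.*.*.
.**.**.**.*.*
*.**.**.**.*.
.*.**.**.**.*
*.*.**.**.**.
.*.*.**.**.**
count of *: 8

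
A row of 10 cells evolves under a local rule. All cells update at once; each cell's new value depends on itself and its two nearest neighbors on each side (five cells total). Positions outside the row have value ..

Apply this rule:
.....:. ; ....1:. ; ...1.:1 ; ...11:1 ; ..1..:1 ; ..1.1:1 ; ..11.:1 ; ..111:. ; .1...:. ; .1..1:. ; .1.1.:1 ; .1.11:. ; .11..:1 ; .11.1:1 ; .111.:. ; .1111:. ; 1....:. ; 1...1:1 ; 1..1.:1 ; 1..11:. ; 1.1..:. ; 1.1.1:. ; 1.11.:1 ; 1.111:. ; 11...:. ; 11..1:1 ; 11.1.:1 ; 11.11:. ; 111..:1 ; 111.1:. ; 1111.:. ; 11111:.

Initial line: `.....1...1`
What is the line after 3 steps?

..1..1.111

step 1: ....11.111
step 2: ...111...1
step 3: ..1..1.111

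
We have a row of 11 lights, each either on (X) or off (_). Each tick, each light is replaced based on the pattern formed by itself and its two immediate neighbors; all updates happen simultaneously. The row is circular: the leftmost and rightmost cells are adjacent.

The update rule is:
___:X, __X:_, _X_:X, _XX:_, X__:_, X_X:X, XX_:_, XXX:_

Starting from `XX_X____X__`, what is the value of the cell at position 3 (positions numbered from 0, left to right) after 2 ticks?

__XX_XX_X__
X___X__XX_X
position 3 holds _

_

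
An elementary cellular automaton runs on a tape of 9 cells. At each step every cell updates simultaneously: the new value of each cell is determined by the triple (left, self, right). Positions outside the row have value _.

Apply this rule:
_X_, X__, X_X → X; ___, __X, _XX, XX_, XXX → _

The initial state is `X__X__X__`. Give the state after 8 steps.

XX_XX_XX_
__X__X__X
__XX_XX_X
____X__XX
____XX___
______X__
______XX_
________X

________X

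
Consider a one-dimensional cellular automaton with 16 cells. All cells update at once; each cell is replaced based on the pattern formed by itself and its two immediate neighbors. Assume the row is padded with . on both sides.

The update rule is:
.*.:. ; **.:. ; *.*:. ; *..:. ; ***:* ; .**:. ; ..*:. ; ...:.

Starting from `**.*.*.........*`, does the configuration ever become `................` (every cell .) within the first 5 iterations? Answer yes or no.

yes

iteration 1: ................
all cells are . at iteration 1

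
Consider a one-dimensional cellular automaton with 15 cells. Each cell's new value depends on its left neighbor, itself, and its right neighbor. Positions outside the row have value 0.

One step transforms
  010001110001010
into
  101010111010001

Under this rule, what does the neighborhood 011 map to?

At position 5 the neighborhood is 011; the next row has 0 there.

0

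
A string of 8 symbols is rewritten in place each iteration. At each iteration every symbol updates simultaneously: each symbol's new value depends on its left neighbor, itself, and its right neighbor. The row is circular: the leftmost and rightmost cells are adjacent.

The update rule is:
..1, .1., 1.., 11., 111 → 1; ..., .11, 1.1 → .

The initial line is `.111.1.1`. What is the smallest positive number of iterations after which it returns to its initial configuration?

8

..11.1.1
11.1.1.1
11.1.1..
.1.1.111
.1.1..11
.1.111.1
.1..11.1
.111.1.1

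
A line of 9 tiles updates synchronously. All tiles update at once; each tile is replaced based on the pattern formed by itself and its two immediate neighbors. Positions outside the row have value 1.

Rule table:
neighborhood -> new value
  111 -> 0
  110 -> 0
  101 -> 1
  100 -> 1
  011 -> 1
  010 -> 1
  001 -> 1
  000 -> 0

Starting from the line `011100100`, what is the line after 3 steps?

110011111
001110000
111001001

111001001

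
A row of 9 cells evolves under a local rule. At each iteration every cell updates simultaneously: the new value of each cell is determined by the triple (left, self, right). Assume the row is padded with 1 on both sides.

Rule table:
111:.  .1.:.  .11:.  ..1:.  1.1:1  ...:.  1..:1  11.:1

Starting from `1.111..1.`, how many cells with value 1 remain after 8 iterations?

6

iteration 1: 11..11..1
iteration 2: .11..11..
iteration 3: 1.11..11.
iteration 4: 11.11..11
iteration 5: .11.11...
iteration 6: 1.11.11..
iteration 7: 11.11.11.
iteration 8: .11.11.11
count of 1: 6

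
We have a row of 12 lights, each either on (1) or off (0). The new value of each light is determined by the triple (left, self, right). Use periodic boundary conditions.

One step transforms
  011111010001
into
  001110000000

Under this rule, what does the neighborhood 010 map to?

At position 7 the neighborhood is 010; the next row has 0 there.

0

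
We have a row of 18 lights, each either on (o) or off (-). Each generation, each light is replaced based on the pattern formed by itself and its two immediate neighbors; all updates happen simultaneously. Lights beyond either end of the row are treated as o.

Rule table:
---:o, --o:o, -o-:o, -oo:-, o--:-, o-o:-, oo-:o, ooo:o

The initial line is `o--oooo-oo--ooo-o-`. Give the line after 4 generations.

o-o-o-o-oo-o--o-o-

generation 1: o-o-ooo--o-o-oo-o-
generation 2: o-o--oo-oo-o--o-o-
generation 3: o-o-o-o--o-o-oo-o-
generation 4: o-o-o-o-oo-o--o-o-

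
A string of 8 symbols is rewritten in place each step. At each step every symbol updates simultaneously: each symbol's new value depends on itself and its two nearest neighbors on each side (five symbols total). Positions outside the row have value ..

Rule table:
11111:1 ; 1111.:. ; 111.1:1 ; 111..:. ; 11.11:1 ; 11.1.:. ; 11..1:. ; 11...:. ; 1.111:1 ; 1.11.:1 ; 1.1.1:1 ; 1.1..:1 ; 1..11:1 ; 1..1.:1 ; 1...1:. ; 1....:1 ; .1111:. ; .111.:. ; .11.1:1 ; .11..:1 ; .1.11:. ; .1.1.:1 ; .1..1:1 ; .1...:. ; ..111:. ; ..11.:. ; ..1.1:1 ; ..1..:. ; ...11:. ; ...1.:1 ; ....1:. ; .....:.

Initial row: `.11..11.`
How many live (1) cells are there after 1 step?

3

step 1: ..1.1.1.
count of 1: 3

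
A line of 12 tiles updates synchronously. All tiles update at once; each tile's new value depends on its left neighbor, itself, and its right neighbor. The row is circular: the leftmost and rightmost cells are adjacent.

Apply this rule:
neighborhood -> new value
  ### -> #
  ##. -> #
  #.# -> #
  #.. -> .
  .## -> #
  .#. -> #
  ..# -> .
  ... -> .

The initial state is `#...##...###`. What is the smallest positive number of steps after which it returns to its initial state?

step 1: #...##...###

1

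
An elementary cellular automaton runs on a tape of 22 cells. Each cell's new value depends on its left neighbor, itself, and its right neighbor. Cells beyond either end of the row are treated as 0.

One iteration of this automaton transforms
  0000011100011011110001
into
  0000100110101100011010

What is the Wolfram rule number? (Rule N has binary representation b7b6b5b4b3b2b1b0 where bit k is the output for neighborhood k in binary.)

position 6: 111 → 0  (bit 7 = 0)
position 7: 110 → 1  (bit 6 = 1)
position 13: 101 → 1  (bit 5 = 1)
position 8: 100 → 1  (bit 4 = 1)
position 5: 011 → 0  (bit 3 = 0)
position 21: 010 → 0  (bit 2 = 0)
position 4: 001 → 1  (bit 1 = 1)
position 0: 000 → 0  (bit 0 = 0)
bits b7..b0 = 01110010 = 114

114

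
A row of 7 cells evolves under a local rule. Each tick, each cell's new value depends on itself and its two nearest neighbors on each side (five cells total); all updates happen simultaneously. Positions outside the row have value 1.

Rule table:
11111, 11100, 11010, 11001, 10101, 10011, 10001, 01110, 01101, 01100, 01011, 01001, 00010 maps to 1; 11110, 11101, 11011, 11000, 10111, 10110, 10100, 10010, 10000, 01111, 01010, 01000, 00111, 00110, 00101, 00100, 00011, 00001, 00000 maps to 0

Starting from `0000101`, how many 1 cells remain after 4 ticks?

0001010
0110011
0011100
1101111
count of 1: 6

6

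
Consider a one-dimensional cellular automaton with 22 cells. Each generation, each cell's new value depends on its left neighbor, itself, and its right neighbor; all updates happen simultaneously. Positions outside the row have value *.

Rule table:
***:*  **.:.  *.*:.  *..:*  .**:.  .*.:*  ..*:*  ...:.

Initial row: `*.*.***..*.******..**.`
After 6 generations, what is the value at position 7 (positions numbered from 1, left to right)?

.

..*..*.***..****.**...
******..*.**.**....*.*
*****.***......*..**..
****...*.*....****..**
***.*.**.**..*.**.**.*
**..*......***........
position 7 holds .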